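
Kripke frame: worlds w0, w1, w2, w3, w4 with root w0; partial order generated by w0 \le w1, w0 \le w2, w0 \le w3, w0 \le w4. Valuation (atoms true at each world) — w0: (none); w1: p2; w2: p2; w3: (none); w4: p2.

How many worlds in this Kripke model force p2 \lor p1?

3

w0: does not force it — w0 \nVdash p2 \lor p1: neither disjunct is forced at w0.
w1: forces it.
w2: forces it.
w3: does not force it.
w4: forces it.
Worlds forcing the formula: {w1, w2, w4}.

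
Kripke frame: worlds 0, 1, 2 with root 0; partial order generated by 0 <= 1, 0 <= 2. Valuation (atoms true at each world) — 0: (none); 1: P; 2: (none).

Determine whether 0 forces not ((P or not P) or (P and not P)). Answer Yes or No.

No

0 does not force not ((P or not P) or (P and not P)) since 1 is accessible from 0 and 1 forces (P or not P) or (P and not P).
1 forces (P or not P) or (P and not P) via the disjunct P or not P.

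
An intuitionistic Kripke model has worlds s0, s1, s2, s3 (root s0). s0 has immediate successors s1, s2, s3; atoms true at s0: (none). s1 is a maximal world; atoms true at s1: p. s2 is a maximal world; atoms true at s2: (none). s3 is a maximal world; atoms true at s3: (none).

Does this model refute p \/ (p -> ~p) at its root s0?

Yes

s0 ||-/- p \/ (p -> ~p): neither disjunct is forced at s0.
s0 lacks atom p, so s0 ||-/- p.
So the root s0 does not force p \/ (p -> ~p); the model is a countermodel.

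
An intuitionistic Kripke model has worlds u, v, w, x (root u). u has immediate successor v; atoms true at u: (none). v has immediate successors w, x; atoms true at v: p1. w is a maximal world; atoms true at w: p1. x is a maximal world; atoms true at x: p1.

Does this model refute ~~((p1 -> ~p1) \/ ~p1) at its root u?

Yes

u ||-/- ~~((p1 -> ~p1) \/ ~p1) since u is accessible from u and u ||- ~((p1 -> ~p1) \/ ~p1).
u ||- ~((p1 -> ~p1) \/ ~p1): no world accessible from u forces (p1 -> ~p1) \/ ~p1.
So the root u does not force ~~((p1 -> ~p1) \/ ~p1); the model is a countermodel.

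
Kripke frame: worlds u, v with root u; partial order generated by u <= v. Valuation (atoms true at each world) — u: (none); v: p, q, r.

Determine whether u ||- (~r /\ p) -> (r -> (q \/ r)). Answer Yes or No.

Yes

u ||- (~r /\ p) -> (r -> (q \/ r)) vacuously: no world accessible from u forces the antecedent ~r /\ p.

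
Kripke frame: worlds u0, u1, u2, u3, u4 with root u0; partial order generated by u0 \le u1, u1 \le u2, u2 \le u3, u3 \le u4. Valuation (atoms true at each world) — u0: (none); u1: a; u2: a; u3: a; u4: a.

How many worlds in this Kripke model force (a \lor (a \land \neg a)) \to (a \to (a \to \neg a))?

0

u0: does not force it — u0 \nVdash (a \lor (a \land \neg a)) \to (a \to (a \to \neg a)): at the accessible world u1, u1 \Vdash a \lor (a \land \neg a) but u1 \nVdash a \to (a \to \neg a).
u1: does not force it — u1 \nVdash (a \lor (a \land \neg a)) \to (a \to (a \to \neg a)): already at u1 itself, u1 \Vdash a \lor (a \land \neg a) but u1 \nVdash a \to (a \to \neg a).
u2: does not force it.
u3: does not force it.
u4: does not force it.
Worlds forcing the formula: { }.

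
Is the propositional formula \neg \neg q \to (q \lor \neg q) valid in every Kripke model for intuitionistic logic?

This is a variant of double-negation elimination (deriving excluded middle from double negation), which is not intuitionistically valid.
A Kripke countermodel: worlds u, v; order generated by u \le v; atoms true at each world — u:{}; v:{q}.
u \nVdash \neg \neg q \to (q \lor \neg q): already at u itself, u \Vdash \neg \neg q but u \nVdash q \lor \neg q.
u \nVdash q \lor \neg q: neither disjunct is forced at u.
u lacks atom q, so u \nVdash q.
So the root u does not force the formula.

No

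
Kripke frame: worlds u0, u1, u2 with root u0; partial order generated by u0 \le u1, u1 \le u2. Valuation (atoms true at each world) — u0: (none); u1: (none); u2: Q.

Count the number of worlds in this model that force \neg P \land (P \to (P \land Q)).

u0: forces it.
u1: forces it.
u2: forces it.
Worlds forcing the formula: {u0, u1, u2}.

3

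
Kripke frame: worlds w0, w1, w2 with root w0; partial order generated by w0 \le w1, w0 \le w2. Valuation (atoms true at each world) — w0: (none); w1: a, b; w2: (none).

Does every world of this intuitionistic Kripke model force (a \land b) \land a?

No

Not every world: w0 \nVdash (a \land b) \land a.
w0 \nVdash (a \land b) \land a since w0 fails a \land b.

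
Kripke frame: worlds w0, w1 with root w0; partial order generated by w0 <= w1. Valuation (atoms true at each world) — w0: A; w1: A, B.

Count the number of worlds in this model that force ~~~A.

w0: does not force it — w0 ||-/- ~~~A since w0 is accessible from w0 and w0 ||- ~~A.
w1: does not force it — w1 ||-/- ~~~A since w1 is accessible from w1 and w1 ||- ~~A.
Worlds forcing the formula: { }.

0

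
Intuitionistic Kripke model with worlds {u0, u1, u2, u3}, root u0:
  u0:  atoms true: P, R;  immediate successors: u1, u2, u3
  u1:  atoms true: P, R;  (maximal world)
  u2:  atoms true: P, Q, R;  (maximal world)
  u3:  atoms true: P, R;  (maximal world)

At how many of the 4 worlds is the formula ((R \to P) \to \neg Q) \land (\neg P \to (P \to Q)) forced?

u0: does not force it — u0 \nVdash ((R \to P) \to \neg Q) \land (\neg P \to (P \to Q)) since u0 fails (R \to P) \to \neg Q.
u1: forces it.
u2: does not force it.
u3: forces it.
Worlds forcing the formula: {u1, u3}.

2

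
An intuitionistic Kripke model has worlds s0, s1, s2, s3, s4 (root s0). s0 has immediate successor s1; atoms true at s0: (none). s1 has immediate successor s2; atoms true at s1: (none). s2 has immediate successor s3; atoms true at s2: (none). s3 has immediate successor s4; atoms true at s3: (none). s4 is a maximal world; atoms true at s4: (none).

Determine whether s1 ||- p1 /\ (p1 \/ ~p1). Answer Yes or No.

No

s1 ||-/- p1 /\ (p1 \/ ~p1) since s1 fails p1.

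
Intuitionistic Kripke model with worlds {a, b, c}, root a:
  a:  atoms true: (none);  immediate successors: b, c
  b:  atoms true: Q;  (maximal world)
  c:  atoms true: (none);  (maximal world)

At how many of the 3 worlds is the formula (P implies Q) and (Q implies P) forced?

1

a: does not force it — a does not force (P implies Q) and (Q implies P) since a fails Q implies P.
b: does not force it — b does not force (P implies Q) and (Q implies P) since b fails Q implies P.
c: forces it.
Worlds forcing the formula: {c}.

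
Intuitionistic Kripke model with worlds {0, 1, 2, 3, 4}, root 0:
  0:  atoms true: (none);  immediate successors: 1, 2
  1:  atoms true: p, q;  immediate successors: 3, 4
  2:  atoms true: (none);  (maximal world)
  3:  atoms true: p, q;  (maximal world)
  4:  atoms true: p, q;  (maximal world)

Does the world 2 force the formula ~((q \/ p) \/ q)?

2 ||- ~((q \/ p) \/ q): no world accessible from 2 forces (q \/ p) \/ q.

Yes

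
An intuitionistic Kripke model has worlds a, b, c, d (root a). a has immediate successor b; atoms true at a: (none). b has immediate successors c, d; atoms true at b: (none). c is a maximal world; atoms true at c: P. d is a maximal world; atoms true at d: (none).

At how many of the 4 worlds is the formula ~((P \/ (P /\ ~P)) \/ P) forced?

1

a: does not force it — a ||-/- ~((P \/ (P /\ ~P)) \/ P) since c is accessible from a and c ||- (P \/ (P /\ ~P)) \/ P.
b: does not force it.
c: does not force it.
d: forces it.
Worlds forcing the formula: {d}.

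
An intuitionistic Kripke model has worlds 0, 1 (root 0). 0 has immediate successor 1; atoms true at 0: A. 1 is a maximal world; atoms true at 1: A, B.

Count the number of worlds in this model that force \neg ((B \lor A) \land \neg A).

2

0: forces it.
1: forces it.
Worlds forcing the formula: {0, 1}.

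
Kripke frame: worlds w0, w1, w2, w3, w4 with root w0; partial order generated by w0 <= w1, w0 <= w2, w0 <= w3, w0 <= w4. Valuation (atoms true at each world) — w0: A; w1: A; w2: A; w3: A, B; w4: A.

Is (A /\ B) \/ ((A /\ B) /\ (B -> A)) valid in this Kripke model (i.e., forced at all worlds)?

Not every world: w0 ||-/- (A /\ B) \/ ((A /\ B) /\ (B -> A)).
w0 ||-/- (A /\ B) \/ ((A /\ B) /\ (B -> A)): neither disjunct is forced at w0.
w0 ||-/- A /\ B since w0 fails B.

No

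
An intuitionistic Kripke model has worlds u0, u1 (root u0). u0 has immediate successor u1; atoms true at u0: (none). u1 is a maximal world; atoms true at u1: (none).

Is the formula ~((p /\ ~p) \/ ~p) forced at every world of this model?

No

Not every world: u0 ||-/- ~((p /\ ~p) \/ ~p).
u0 ||-/- ~((p /\ ~p) \/ ~p) since u0 is accessible from u0 and u0 ||- (p /\ ~p) \/ ~p.
u0 ||- (p /\ ~p) \/ ~p via the disjunct ~p.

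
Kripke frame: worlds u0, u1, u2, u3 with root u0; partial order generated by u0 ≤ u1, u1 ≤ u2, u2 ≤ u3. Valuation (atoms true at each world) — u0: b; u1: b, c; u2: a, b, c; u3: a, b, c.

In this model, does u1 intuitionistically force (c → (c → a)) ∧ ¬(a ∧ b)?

u1 ⊮ (c → (c → a)) ∧ ¬(a ∧ b) since u1 fails c → (c → a).

No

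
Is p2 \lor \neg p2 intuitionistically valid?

No

This is the law of excluded middle, which is not intuitionistically valid.
A Kripke countermodel: worlds s0, s1; order generated by s0 \le s1; atoms true at each world — s0:{}; s1:{p2}.
s0 \nVdash p2 \lor \neg p2: neither disjunct is forced at s0.
s0 lacks atom p2, so s0 \nVdash p2.
So the root s0 does not force the formula.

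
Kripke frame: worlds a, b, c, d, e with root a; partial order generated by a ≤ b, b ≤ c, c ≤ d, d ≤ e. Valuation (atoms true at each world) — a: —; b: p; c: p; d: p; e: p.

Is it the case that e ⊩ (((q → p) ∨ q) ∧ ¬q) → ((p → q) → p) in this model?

e ⊩ (((q → p) ∨ q) ∧ ¬q) → ((p → q) → p): every world accessible from e that forces ((q → p) ∨ q) ∧ ¬q (namely e) also forces (p → q) → p.

Yes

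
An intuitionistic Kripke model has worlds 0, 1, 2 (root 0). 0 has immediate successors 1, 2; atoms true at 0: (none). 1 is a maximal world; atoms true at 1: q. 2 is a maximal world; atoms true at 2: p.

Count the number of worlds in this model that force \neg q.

1

0: does not force it — 0 \nVdash \neg q since 1 is accessible from 0 and 1 \Vdash q.
1: does not force it.
2: forces it.
Worlds forcing the formula: {2}.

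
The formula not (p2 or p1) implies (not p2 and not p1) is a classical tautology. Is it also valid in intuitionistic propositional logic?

Yes

This is a constructively valid De Morgan direction (negated disjunction to conjunction of negations), which is intuitionistically derivable.
From not (p2 or p1): if p2 held then p2 or p1 would, contradiction — so not p2; similarly not p1.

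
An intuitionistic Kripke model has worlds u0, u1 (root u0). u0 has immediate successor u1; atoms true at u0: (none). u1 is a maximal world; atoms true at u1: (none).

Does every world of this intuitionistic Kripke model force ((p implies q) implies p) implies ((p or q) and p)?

u0 forces ((p implies q) implies p) implies ((p or q) and p) vacuously: no world accessible from u0 forces the antecedent (p implies q) implies p.
Since the root u0 forces ((p implies q) implies p) implies ((p or q) and p) and forcing is persistent (monotone upward), every world forces it.

Yes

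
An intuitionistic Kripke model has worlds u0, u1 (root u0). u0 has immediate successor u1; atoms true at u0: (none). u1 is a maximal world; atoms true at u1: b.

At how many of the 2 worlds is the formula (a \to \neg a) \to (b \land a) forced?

u0: does not force it — u0 \nVdash (a \to \neg a) \to (b \land a): already at u0 itself, u0 \Vdash a \to \neg a but u0 \nVdash b \land a.
u1: does not force it — u1 \nVdash (a \to \neg a) \to (b \land a): already at u1 itself, u1 \Vdash a \to \neg a but u1 \nVdash b \land a.
Worlds forcing the formula: { }.

0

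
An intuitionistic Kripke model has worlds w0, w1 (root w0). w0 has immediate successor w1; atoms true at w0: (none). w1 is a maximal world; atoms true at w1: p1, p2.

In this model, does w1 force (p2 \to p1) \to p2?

w1 \Vdash (p2 \to p1) \to p2: every world accessible from w1 that forces p2 \to p1 (namely w1) also forces p2.

Yes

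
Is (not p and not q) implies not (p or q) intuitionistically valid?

This is a constructively valid De Morgan direction (conjunction of negations to negated disjunction), which is intuitionistically derivable.
If both not p and not q hold at a world, no accessible world forces p or forces q, so none forces p or q.

Yes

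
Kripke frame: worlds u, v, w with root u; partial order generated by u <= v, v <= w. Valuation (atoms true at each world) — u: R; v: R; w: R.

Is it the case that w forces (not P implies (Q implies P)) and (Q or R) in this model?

Yes

w forces (not P implies (Q implies P)) and (Q or R) since w forces both conjuncts.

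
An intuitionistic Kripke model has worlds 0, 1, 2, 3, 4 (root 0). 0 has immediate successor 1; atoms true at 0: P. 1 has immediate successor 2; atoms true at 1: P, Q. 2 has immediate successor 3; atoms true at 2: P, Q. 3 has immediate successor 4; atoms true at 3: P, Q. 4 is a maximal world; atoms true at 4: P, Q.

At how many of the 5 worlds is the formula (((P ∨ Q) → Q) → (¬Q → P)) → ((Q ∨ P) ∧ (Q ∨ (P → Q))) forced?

4

0: does not force it — 0 ⊮ (((P ∨ Q) → Q) → (¬Q → P)) → ((Q ∨ P) ∧ (Q ∨ (P → Q))): already at 0 itself, 0 ⊩ ((P ∨ Q) → Q) → (¬Q → P) but 0 ⊮ (Q ∨ P) ∧ (Q ∨ (P → Q)).
1: forces it.
2: forces it.
3: forces it.
4: forces it.
Worlds forcing the formula: {1, 2, 3, 4}.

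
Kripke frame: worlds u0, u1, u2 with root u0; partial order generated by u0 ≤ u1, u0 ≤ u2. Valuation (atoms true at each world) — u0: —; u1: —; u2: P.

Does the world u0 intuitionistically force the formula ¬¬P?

u0 ⊮ ¬¬P since u1 is accessible from u0 and u1 ⊩ ¬P.
u1 ⊩ ¬P: no world accessible from u1 forces P.

No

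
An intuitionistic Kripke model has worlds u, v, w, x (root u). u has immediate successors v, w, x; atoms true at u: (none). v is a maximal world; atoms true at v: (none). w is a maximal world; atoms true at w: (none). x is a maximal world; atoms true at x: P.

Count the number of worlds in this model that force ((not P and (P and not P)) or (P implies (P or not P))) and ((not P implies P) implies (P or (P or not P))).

u: forces it.
v: forces it.
w: forces it.
x: forces it.
Worlds forcing the formula: {u, v, w, x}.

4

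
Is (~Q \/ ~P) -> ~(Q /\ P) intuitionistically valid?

This is a constructively valid De Morgan direction (disjunction of negations to negated conjunction), which is intuitionistically derivable.
If ~Q holds at a world then no accessible world forces Q, hence none forces Q /\ P; likewise for ~P.

Yes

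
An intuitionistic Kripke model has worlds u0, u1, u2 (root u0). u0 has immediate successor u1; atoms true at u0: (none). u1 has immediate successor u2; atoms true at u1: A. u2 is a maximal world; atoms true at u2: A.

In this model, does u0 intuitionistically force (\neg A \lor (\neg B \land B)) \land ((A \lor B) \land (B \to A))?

u0 \nVdash (\neg A \lor (\neg B \land B)) \land ((A \lor B) \land (B \to A)) since u0 fails \neg A \lor (\neg B \land B).

No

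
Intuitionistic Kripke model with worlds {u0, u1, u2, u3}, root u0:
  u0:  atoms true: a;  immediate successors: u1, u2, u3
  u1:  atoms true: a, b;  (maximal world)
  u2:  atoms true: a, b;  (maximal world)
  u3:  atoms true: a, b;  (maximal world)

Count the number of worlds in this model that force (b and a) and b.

3

u0: does not force it — u0 does not force (b and a) and b since u0 fails b and a.
u1: forces it.
u2: forces it.
u3: forces it.
Worlds forcing the formula: {u1, u2, u3}.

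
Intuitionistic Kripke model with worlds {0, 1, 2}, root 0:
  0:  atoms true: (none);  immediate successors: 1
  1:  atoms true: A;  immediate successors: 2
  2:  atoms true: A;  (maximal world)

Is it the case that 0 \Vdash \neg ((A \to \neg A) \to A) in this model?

0 \nVdash \neg ((A \to \neg A) \to A) since 0 is accessible from 0 and 0 \Vdash (A \to \neg A) \to A.
0 \Vdash (A \to \neg A) \to A vacuously: no world accessible from 0 forces the antecedent A \to \neg A.

No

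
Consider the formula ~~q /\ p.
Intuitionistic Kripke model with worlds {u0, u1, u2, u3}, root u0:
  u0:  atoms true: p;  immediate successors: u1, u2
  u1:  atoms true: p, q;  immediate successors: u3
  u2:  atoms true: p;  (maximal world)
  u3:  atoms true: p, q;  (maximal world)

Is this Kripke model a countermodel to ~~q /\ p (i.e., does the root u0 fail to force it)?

u0 ||-/- ~~q /\ p since u0 fails ~~q.
So the root u0 does not force ~~q /\ p; the model is a countermodel.

Yes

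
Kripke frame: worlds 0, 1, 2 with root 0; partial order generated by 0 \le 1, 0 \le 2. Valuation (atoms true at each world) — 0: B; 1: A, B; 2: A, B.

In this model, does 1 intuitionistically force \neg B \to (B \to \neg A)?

Yes

1 \Vdash \neg B \to (B \to \neg A) vacuously: no world accessible from 1 forces the antecedent \neg B.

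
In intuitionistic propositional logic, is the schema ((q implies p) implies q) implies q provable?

No

This is Peirce's law, which is not intuitionistically valid.
A Kripke countermodel: worlds 0, 1; order generated by 0 <= 1; atoms true at each world — 0:{}; 1:{q}.
0 does not force ((q implies p) implies q) implies q: already at 0 itself, 0 forces (q implies p) implies q but 0 does not force q.
0 lacks atom q, so 0 does not force q.
So the root 0 does not force the formula.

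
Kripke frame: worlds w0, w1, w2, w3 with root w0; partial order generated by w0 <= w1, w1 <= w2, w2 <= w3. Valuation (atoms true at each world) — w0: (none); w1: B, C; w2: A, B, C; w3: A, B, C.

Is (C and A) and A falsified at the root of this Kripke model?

w0 does not force (C and A) and A since w0 fails C and A.
So the root w0 does not force (C and A) and A; the model is a countermodel.

Yes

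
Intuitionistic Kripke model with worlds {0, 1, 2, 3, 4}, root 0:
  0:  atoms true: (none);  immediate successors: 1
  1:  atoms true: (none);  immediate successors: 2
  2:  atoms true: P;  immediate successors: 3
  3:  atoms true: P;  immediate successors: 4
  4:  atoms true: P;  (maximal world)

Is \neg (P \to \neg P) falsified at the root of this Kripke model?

No

0 \Vdash \neg (P \to \neg P): no world accessible from 0 forces P \to \neg P.
So the root 0 forces \neg (P \to \neg P); the model is not a countermodel.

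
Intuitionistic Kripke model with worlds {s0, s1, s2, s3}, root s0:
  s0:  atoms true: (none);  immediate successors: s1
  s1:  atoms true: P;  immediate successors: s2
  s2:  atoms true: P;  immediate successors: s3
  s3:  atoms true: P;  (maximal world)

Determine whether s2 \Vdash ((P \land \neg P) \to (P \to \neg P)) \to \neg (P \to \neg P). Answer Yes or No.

Yes

s2 \Vdash ((P \land \neg P) \to (P \to \neg P)) \to \neg (P \to \neg P): every world accessible from s2 that forces (P \land \neg P) \to (P \to \neg P) (namely s2, s3) also forces \neg (P \to \neg P).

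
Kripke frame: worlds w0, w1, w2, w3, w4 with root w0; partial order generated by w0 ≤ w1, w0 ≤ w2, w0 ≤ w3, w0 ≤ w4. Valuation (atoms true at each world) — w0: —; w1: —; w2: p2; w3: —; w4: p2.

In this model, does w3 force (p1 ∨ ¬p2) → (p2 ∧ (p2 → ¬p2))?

No

w3 ⊮ (p1 ∨ ¬p2) → (p2 ∧ (p2 → ¬p2)): already at w3 itself, w3 ⊩ p1 ∨ ¬p2 but w3 ⊮ p2 ∧ (p2 → ¬p2).
w3 ⊮ p2 ∧ (p2 → ¬p2) since w3 fails p2.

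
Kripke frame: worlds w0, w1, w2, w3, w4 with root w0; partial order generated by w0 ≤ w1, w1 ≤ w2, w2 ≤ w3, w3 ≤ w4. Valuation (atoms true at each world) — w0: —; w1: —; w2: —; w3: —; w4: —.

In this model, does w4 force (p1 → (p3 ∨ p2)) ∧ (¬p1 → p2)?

No

w4 ⊮ (p1 → (p3 ∨ p2)) ∧ (¬p1 → p2) since w4 fails ¬p1 → p2.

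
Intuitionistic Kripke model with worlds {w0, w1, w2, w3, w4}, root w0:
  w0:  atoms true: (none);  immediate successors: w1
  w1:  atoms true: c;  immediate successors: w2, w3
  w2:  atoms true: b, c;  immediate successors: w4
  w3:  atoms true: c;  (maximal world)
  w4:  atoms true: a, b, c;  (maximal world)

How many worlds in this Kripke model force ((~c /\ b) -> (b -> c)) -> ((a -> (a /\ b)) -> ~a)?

w0: does not force it — w0 ||-/- ((~c /\ b) -> (b -> c)) -> ((a -> (a /\ b)) -> ~a): already at w0 itself, w0 ||- (~c /\ b) -> (b -> c) but w0 ||-/- (a -> (a /\ b)) -> ~a.
w1: does not force it.
w2: does not force it.
w3: forces it.
w4: does not force it.
Worlds forcing the formula: {w3}.

1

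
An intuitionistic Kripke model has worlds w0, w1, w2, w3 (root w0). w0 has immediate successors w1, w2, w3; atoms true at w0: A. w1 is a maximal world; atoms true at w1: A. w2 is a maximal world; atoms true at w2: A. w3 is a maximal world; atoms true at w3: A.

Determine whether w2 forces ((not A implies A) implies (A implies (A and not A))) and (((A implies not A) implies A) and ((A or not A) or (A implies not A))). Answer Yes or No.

w2 does not force ((not A implies A) implies (A implies (A and not A))) and (((A implies not A) implies A) and ((A or not A) or (A implies not A))) since w2 fails (not A implies A) implies (A implies (A and not A)).

No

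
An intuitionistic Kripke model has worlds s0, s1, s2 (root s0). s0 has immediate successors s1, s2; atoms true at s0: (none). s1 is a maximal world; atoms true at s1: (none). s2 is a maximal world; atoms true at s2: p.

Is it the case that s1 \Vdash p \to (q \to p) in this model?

Yes

s1 \Vdash p \to (q \to p) vacuously: no world accessible from s1 forces the antecedent p.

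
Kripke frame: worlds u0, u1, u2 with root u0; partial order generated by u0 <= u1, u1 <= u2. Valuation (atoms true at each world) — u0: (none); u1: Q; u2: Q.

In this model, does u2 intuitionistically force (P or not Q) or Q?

Yes

u2 forces (P or not Q) or Q via the disjunct Q.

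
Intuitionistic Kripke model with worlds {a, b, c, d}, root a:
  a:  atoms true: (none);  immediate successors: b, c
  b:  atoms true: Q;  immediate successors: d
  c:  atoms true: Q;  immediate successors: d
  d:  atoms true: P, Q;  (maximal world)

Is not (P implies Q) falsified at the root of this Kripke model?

Yes

a does not force not (P implies Q) since a is accessible from a and a forces P implies Q.
a forces P implies Q: every world accessible from a that forces P (namely d) also forces Q.
So the root a does not force not (P implies Q); the model is a countermodel.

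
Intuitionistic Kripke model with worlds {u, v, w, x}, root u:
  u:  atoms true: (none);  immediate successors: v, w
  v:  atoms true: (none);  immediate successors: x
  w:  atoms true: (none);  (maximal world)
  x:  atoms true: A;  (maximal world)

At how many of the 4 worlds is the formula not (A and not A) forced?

4

u: forces it.
v: forces it.
w: forces it.
x: forces it.
Worlds forcing the formula: {u, v, w, x}.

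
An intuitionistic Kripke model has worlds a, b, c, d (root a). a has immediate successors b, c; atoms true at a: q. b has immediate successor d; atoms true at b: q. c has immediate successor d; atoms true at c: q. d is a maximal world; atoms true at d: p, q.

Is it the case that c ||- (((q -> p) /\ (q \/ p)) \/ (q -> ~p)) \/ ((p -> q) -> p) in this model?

c ||-/- (((q -> p) /\ (q \/ p)) \/ (q -> ~p)) \/ ((p -> q) -> p): neither disjunct is forced at c.
c ||-/- ((q -> p) /\ (q \/ p)) \/ (q -> ~p): neither disjunct is forced at c.
c ||-/- (q -> p) /\ (q \/ p) since c fails q -> p.

No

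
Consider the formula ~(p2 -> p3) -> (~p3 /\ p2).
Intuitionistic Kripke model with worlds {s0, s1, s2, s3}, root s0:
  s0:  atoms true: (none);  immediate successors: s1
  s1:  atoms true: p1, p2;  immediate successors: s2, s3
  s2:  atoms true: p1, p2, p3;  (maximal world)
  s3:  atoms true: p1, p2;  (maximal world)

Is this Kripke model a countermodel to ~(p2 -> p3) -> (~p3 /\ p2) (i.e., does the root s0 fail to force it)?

s0 ||- ~(p2 -> p3) -> (~p3 /\ p2): every world accessible from s0 that forces ~(p2 -> p3) (namely s3) also forces ~p3 /\ p2.
So the root s0 forces ~(p2 -> p3) -> (~p3 /\ p2); the model is not a countermodel.

No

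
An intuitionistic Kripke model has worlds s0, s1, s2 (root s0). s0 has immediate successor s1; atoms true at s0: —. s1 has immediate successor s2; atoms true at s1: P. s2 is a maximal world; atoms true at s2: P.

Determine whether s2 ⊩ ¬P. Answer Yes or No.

No

s2 ⊮ ¬P since s2 is accessible from s2 and s2 ⊩ P.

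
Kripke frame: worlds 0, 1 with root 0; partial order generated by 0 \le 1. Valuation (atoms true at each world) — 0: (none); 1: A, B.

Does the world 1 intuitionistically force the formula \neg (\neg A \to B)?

1 \nVdash \neg (\neg A \to B) since 1 is accessible from 1 and 1 \Vdash \neg A \to B.
1 \Vdash \neg A \to B vacuously: no world accessible from 1 forces the antecedent \neg A.

No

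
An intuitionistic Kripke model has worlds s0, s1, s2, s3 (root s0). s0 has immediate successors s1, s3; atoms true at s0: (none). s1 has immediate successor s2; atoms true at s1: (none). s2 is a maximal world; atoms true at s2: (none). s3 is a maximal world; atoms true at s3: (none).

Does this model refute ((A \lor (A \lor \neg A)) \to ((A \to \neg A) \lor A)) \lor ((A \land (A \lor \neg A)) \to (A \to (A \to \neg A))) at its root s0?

No

s0 \Vdash ((A \lor (A \lor \neg A)) \to ((A \to \neg A) \lor A)) \lor ((A \land (A \lor \neg A)) \to (A \to (A \to \neg A))) via the disjunct (A \lor (A \lor \neg A)) \to ((A \to \neg A) \lor A).
So the root s0 forces ((A \lor (A \lor \neg A)) \to ((A \to \neg A) \lor A)) \lor ((A \land (A \lor \neg A)) \to (A \to (A \to \neg A))); the model is not a countermodel.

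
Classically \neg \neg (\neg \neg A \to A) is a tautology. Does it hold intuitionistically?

Yes

This is the double negation of double-negation elimination, which is intuitionistically derivable.
By Glivenko's theorem the double negation of any classical propositional tautology is intuitionistically provable; \neg \neg A \to A is classically a tautology.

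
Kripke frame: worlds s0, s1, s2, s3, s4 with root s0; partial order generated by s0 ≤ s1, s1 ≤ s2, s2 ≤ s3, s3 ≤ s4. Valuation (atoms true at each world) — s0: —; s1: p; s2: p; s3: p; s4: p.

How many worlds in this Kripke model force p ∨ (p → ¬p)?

s0: does not force it — s0 ⊮ p ∨ (p → ¬p): neither disjunct is forced at s0.
s1: forces it.
s2: forces it.
s3: forces it.
s4: forces it.
Worlds forcing the formula: {s1, s2, s3, s4}.

4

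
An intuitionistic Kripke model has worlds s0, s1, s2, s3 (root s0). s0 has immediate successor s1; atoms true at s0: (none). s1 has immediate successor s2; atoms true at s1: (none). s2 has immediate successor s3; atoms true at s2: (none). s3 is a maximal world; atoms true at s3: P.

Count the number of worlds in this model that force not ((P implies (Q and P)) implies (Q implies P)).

s0: does not force it — s0 does not force not ((P implies (Q and P)) implies (Q implies P)) since s0 is accessible from s0 and s0 forces (P implies (Q and P)) implies (Q implies P).
s1: does not force it — s1 does not force not ((P implies (Q and P)) implies (Q implies P)) since s1 is accessible from s1 and s1 forces (P implies (Q and P)) implies (Q implies P).
s2: does not force it — s2 does not force not ((P implies (Q and P)) implies (Q implies P)) since s2 is accessible from s2 and s2 forces (P implies (Q and P)) implies (Q implies P).
s3: does not force it.
Worlds forcing the formula: { }.

0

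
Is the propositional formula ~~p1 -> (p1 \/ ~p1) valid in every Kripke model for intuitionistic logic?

No

This is a variant of double-negation elimination (deriving excluded middle from double negation), which is not intuitionistically valid.
A Kripke countermodel: worlds u, v; order generated by u <= v; atoms true at each world — u:{}; v:{p1}.
u ||-/- ~~p1 -> (p1 \/ ~p1): already at u itself, u ||- ~~p1 but u ||-/- p1 \/ ~p1.
u ||-/- p1 \/ ~p1: neither disjunct is forced at u.
u lacks atom p1, so u ||-/- p1.
So the root u does not force the formula.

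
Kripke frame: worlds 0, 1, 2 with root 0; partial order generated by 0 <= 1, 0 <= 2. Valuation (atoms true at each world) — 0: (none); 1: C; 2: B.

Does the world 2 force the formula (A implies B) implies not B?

No

2 does not force (A implies B) implies not B: already at 2 itself, 2 forces A implies B but 2 does not force not B.
2 does not force not B since 2 is accessible from 2 and 2 forces B.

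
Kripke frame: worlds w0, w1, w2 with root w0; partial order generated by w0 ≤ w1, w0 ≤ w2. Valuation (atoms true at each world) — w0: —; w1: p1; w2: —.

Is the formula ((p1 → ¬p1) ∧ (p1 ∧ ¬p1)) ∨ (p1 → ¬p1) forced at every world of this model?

Not every world: w0 ⊮ ((p1 → ¬p1) ∧ (p1 ∧ ¬p1)) ∨ (p1 → ¬p1).
w0 ⊮ ((p1 → ¬p1) ∧ (p1 ∧ ¬p1)) ∨ (p1 → ¬p1): neither disjunct is forced at w0.
w0 ⊮ (p1 → ¬p1) ∧ (p1 ∧ ¬p1) since w0 fails p1 → ¬p1.

No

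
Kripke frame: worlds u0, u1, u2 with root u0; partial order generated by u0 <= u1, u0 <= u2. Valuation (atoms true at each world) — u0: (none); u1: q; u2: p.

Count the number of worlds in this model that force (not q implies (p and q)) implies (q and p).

1

u0: does not force it — u0 does not force (not q implies (p and q)) implies (q and p): at the accessible world u1, u1 forces not q implies (p and q) but u1 does not force q and p.
u1: does not force it — u1 does not force (not q implies (p and q)) implies (q and p): already at u1 itself, u1 forces not q implies (p and q) but u1 does not force q and p.
u2: forces it.
Worlds forcing the formula: {u2}.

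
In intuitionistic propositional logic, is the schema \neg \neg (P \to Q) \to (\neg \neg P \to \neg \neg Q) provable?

Yes

This is the distribution of double negation over implication, which is intuitionistically derivable.
Assume \neg \neg (P \to Q) and \neg \neg P; suppose \neg Q. Then P \to Q would give \neg P (by contraposition), contradicting \neg \neg P; so \neg (P \to Q), contradicting \neg \neg (P \to Q). Hence \neg \neg Q.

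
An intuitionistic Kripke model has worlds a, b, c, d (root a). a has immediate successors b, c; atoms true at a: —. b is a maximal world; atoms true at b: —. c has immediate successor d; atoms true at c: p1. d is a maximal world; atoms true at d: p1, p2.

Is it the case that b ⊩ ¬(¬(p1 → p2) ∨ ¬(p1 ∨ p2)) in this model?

b ⊮ ¬(¬(p1 → p2) ∨ ¬(p1 ∨ p2)) since b is accessible from b and b ⊩ ¬(p1 → p2) ∨ ¬(p1 ∨ p2).
b ⊩ ¬(p1 → p2) ∨ ¬(p1 ∨ p2) via the disjunct ¬(p1 ∨ p2).

No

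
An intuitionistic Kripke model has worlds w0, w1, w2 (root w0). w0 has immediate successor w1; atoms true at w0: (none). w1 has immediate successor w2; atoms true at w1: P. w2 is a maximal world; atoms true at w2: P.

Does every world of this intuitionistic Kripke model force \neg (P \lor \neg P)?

Not every world: w0 \nVdash \neg (P \lor \neg P).
w0 \nVdash \neg (P \lor \neg P) since w1 is accessible from w0 and w1 \Vdash P \lor \neg P.
w1 \Vdash P \lor \neg P via the disjunct P.

No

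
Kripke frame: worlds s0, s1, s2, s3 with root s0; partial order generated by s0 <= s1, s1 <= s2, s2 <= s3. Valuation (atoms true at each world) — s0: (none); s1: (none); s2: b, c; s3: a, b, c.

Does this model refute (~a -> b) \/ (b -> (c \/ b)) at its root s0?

s0 ||- (~a -> b) \/ (b -> (c \/ b)) via the disjunct ~a -> b.
So the root s0 forces (~a -> b) \/ (b -> (c \/ b)); the model is not a countermodel.

No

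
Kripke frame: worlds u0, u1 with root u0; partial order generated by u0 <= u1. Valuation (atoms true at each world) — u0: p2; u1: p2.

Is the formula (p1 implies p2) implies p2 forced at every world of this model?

u0 forces (p1 implies p2) implies p2: every world accessible from u0 that forces p1 implies p2 (namely u0, u1) also forces p2.
Since the root u0 forces (p1 implies p2) implies p2 and forcing is persistent (monotone upward), every world forces it.

Yes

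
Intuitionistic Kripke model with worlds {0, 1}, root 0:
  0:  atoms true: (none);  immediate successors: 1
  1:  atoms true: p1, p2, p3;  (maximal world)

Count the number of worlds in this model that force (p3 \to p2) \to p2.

0: does not force it — 0 \nVdash (p3 \to p2) \to p2: already at 0 itself, 0 \Vdash p3 \to p2 but 0 \nVdash p2.
1: forces it.
Worlds forcing the formula: {1}.

1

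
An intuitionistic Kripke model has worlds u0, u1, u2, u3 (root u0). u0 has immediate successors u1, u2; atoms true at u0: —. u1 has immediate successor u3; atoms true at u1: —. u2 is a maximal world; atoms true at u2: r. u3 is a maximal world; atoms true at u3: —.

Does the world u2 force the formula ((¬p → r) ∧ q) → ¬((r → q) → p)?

u2 ⊩ ((¬p → r) ∧ q) → ¬((r → q) → p) vacuously: no world accessible from u2 forces the antecedent (¬p → r) ∧ q.

Yes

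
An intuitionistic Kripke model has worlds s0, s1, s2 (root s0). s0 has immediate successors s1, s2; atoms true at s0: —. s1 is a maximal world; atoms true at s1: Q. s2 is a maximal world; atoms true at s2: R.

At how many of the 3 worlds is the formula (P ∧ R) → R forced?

3

s0: forces it.
s1: forces it.
s2: forces it.
Worlds forcing the formula: {s0, s1, s2}.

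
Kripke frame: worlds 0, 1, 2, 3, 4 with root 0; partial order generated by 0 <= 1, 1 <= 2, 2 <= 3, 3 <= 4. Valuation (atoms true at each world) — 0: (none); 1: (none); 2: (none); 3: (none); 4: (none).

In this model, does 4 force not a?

Yes

4 forces not a: no world accessible from 4 forces a.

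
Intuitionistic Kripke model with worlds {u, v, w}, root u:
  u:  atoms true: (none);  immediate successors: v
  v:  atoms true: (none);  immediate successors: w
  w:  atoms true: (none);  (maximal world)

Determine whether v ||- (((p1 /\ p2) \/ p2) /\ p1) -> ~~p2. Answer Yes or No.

Yes

v ||- (((p1 /\ p2) \/ p2) /\ p1) -> ~~p2 vacuously: no world accessible from v forces the antecedent ((p1 /\ p2) \/ p2) /\ p1.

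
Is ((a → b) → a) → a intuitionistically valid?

No

This is Peirce's law, which is not intuitionistically valid.
A Kripke countermodel: worlds u, v; order generated by u ≤ v; atoms true at each world — u:{}; v:{a}.
u ⊮ ((a → b) → a) → a: already at u itself, u ⊩ (a → b) → a but u ⊮ a.
u lacks atom a, so u ⊮ a.
So the root u does not force the formula.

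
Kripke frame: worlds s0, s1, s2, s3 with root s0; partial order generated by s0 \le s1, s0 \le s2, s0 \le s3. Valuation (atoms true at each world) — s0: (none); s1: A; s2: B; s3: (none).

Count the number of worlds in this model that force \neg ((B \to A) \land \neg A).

s0: does not force it — s0 \nVdash \neg ((B \to A) \land \neg A) since s3 is accessible from s0 and s3 \Vdash (B \to A) \land \neg A.
s1: forces it.
s2: forces it.
s3: does not force it — s3 \nVdash \neg ((B \to A) \land \neg A) since s3 is accessible from s3 and s3 \Vdash (B \to A) \land \neg A.
Worlds forcing the formula: {s1, s2}.

2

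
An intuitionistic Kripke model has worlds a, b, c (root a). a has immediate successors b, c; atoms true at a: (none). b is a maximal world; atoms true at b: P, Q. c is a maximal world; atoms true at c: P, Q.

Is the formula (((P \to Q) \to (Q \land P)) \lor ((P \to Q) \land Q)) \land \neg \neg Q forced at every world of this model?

Not every world: a \nVdash (((P \to Q) \to (Q \land P)) \lor ((P \to Q) \land Q)) \land \neg \neg Q.
a \nVdash (((P \to Q) \to (Q \land P)) \lor ((P \to Q) \land Q)) \land \neg \neg Q since a fails ((P \to Q) \to (Q \land P)) \lor ((P \to Q) \land Q).

No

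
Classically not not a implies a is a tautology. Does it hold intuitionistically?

No

This is double-negation elimination, which is not intuitionistically valid.
A Kripke countermodel: worlds w0, w1; order generated by w0 <= w1; atoms true at each world — w0:{}; w1:{a}.
w0 does not force not not a implies a: already at w0 itself, w0 forces not not a but w0 does not force a.
w0 lacks atom a, so w0 does not force a.
So the root w0 does not force the formula.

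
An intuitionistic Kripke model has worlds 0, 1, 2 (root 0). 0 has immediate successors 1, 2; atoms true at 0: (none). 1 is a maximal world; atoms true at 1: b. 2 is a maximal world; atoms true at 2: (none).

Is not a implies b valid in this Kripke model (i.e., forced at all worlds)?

Not every world: 0 does not force not a implies b.
0 does not force not a implies b: already at 0 itself, 0 forces not a but 0 does not force b.
0 lacks atom b, so 0 does not force b.

No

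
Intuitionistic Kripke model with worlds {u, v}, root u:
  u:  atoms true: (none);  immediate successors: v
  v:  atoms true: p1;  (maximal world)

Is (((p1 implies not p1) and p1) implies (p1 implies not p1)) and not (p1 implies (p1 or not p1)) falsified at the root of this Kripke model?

Yes

u does not force (((p1 implies not p1) and p1) implies (p1 implies not p1)) and not (p1 implies (p1 or not p1)) since u fails not (p1 implies (p1 or not p1)).
So the root u does not force (((p1 implies not p1) and p1) implies (p1 implies not p1)) and not (p1 implies (p1 or not p1)); the model is a countermodel.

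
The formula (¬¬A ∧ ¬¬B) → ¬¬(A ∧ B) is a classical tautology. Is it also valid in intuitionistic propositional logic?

Yes

This is the distribution of double negation over conjunction, which is intuitionistically derivable.
Assume ¬¬A, ¬¬B, and ¬(A ∧ B). From A we'd get ¬B (since A ∧ B is refuted), contradicting ¬¬B; so ¬A, contradicting ¬¬A.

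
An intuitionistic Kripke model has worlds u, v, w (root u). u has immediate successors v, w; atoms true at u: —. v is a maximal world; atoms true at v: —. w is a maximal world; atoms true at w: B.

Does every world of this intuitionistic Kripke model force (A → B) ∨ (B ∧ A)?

u ⊩ (A → B) ∨ (B ∧ A) via the disjunct A → B.
Since the root u forces (A → B) ∨ (B ∧ A) and forcing is persistent (monotone upward), every world forces it.

Yes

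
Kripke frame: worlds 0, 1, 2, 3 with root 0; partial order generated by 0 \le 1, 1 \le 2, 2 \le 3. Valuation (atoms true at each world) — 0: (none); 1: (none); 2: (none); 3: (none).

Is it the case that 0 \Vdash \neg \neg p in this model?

No

0 \nVdash \neg \neg p since 0 is accessible from 0 and 0 \Vdash \neg p.
0 \Vdash \neg p: no world accessible from 0 forces p.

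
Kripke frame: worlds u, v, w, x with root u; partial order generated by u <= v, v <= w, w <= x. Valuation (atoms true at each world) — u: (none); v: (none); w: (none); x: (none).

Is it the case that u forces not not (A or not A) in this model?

Yes

u forces not not (A or not A): no world accessible from u forces not (A or not A).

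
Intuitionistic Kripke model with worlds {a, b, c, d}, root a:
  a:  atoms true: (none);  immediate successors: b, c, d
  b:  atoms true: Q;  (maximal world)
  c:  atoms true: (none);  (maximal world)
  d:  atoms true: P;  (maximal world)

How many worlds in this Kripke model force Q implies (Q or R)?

a: forces it.
b: forces it.
c: forces it.
d: forces it.
Worlds forcing the formula: {a, b, c, d}.

4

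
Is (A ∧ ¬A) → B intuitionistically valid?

This is an instance of ex falso quodlibet, which is intuitionistically derivable.
No world can force both A and ¬A, so the antecedent A ∧ ¬A is never forced and the implication holds vacuously at every world.

Yes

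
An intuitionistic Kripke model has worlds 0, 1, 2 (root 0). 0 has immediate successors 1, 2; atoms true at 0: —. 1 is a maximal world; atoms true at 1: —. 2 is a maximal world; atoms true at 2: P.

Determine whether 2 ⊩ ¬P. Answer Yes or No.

No

2 ⊮ ¬P since 2 is accessible from 2 and 2 ⊩ P.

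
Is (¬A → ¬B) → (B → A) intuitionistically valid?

No

This is the converse of contraposition, which is not intuitionistically valid.
A Kripke countermodel: worlds w0, w1; order generated by w0 ≤ w1; atoms true at each world — w0:{B}; w1:{A,B}.
w0 ⊮ (¬A → ¬B) → (B → A): already at w0 itself, w0 ⊩ ¬A → ¬B but w0 ⊮ B → A.
w0 ⊮ B → A: already at w0 itself, w0 ⊩ B but w0 ⊮ A.
w0 lacks atom A, so w0 ⊮ A.
So the root w0 does not force the formula.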